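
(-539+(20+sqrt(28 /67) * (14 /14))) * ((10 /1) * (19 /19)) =-5190+20 * sqrt(469) /67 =-5183.54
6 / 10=3 / 5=0.60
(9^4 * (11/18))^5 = 33158972714975316099/32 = 1036217897342978628.09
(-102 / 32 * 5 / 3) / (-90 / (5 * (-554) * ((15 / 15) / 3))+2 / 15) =-353175 / 15344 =-23.02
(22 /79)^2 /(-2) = -242 /6241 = -0.04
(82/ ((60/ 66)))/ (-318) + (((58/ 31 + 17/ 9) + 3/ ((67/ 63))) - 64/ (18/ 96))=-3319301081/ 9907290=-335.04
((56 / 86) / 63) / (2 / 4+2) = 8 / 1935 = 0.00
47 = 47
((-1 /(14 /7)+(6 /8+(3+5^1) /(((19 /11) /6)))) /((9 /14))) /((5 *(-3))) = -14917 /5130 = -2.91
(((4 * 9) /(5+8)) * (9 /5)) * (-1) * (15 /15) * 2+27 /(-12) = -3177 /260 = -12.22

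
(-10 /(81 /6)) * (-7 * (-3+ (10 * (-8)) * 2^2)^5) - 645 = -492198909715435 /27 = -18229589248719.81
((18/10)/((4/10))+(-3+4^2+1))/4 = 37/8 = 4.62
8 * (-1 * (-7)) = 56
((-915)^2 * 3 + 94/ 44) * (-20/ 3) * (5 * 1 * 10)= -27628448500/ 33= -837225712.12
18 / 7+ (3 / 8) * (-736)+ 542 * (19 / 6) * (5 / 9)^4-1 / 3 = -15192314 / 137781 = -110.26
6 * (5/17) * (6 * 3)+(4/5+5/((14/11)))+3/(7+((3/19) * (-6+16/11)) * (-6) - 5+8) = 6529643/177905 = 36.70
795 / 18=265 / 6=44.17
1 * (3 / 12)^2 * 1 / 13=1 / 208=0.00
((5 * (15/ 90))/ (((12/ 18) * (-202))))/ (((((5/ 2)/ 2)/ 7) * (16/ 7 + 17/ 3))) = -147/ 33734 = -0.00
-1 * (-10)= 10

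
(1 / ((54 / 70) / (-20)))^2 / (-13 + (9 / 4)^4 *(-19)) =-125440000 / 93302523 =-1.34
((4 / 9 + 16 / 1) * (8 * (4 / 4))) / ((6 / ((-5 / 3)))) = -2960 / 81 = -36.54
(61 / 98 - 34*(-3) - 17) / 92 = 8391 / 9016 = 0.93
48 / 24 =2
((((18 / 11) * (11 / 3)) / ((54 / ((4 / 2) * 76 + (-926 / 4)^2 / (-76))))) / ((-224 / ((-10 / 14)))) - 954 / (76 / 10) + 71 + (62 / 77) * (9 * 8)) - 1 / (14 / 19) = 12772303 / 6741504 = 1.89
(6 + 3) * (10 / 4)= 22.50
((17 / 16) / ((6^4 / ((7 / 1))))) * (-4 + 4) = 0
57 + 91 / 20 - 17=891 / 20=44.55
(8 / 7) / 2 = 4 / 7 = 0.57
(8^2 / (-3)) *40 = -2560 / 3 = -853.33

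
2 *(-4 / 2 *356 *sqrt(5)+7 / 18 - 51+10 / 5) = -1424 *sqrt(5) - 875 / 9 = -3281.38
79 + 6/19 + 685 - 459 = 5801/19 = 305.32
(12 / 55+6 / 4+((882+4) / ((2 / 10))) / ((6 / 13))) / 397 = 3168017 / 131010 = 24.18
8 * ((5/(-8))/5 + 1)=7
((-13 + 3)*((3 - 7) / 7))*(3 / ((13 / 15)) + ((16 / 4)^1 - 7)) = 2.64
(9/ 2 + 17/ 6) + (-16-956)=-2894/ 3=-964.67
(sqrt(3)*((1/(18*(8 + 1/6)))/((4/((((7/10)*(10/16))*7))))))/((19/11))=11*sqrt(3)/3648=0.01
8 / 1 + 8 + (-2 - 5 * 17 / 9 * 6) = -128 / 3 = -42.67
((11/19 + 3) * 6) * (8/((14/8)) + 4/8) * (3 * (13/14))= 282438/931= 303.37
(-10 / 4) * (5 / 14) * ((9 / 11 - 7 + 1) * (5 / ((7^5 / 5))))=35625 / 5176556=0.01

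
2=2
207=207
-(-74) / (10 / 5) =37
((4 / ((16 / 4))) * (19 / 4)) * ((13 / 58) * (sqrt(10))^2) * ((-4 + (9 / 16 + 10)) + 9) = 307515 / 1856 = 165.69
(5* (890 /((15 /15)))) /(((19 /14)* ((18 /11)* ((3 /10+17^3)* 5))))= 97900 /1200249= 0.08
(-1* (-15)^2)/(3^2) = -25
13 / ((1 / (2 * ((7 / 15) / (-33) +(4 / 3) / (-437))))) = -96694 / 216315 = -0.45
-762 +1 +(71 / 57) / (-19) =-824234 / 1083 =-761.07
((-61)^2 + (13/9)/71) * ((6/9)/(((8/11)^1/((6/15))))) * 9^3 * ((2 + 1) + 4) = 2471652414/355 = 6962401.17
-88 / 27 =-3.26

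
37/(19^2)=37/361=0.10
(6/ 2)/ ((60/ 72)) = 18/ 5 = 3.60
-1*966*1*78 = -75348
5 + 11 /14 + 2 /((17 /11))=1685 /238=7.08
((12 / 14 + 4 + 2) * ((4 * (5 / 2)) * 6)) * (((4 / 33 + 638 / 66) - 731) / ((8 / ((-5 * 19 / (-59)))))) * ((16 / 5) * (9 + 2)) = -124032000 / 59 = -2102237.29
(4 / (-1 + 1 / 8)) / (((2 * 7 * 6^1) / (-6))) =16 / 49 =0.33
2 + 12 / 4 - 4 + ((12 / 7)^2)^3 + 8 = 4044825 / 117649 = 34.38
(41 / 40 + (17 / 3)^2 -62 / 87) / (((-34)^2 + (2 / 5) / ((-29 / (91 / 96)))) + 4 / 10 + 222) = 0.02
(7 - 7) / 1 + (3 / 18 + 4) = 25 / 6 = 4.17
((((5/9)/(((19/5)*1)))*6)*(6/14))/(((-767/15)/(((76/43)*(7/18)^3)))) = -6125/8014383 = -0.00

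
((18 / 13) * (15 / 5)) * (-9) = -486 / 13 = -37.38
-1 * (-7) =7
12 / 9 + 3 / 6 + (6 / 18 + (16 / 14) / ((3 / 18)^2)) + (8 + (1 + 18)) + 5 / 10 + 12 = 1739 / 21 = 82.81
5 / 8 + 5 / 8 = 5 / 4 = 1.25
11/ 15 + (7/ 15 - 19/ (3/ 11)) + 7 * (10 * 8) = 7373/ 15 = 491.53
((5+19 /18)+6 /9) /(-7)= -121 /126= -0.96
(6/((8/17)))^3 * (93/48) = 4015.80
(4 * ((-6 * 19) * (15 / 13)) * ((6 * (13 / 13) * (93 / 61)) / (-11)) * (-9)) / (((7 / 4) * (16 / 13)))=-8587620 / 4697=-1828.32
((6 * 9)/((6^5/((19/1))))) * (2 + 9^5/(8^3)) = 1141387/73728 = 15.48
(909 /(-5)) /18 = -101 /10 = -10.10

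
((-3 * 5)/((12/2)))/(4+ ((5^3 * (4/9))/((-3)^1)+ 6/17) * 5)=2295/79708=0.03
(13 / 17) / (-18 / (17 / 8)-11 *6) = -13 / 1266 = -0.01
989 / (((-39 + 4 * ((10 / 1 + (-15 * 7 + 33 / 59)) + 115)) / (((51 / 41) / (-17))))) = -175053 / 104591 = -1.67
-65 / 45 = -13 / 9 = -1.44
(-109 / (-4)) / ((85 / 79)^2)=680269 / 28900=23.54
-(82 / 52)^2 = -1681 / 676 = -2.49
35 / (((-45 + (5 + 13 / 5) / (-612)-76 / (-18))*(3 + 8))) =-17850 / 228833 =-0.08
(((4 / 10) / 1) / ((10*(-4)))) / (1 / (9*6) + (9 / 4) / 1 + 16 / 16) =-27 / 8825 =-0.00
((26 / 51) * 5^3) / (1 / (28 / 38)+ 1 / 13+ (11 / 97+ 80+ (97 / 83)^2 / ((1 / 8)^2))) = 15810392780 / 41918915877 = 0.38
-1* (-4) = 4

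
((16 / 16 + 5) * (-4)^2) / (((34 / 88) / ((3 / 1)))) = 12672 / 17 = 745.41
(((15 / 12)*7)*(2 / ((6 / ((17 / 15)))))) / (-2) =-119 / 72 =-1.65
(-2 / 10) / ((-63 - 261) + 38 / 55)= 11 / 17782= 0.00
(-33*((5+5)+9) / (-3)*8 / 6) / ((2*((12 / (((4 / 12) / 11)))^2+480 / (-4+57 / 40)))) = 21527 / 24199272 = 0.00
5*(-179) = -895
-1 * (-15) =15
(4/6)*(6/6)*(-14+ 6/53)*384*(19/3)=-3579904/159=-22515.12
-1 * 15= -15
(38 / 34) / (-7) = -19 / 119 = -0.16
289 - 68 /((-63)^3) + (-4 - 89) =49009280 /250047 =196.00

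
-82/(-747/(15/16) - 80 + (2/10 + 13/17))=3485/37223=0.09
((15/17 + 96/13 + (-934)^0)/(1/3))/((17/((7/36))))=3584/11271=0.32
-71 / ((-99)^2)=-0.01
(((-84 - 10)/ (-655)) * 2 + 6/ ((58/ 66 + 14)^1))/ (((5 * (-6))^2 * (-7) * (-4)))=15857/ 578889000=0.00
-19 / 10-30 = -319 / 10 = -31.90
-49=-49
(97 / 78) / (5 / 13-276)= -97 / 21498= -0.00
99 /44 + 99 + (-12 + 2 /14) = 2503 /28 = 89.39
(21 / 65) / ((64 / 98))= 1029 / 2080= 0.49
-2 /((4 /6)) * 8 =-24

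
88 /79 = 1.11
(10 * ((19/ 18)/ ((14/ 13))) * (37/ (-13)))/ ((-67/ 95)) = 333925/ 8442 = 39.56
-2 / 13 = -0.15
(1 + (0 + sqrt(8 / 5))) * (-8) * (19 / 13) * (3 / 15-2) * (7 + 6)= 1368 / 5 + 2736 * sqrt(10) / 25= 619.68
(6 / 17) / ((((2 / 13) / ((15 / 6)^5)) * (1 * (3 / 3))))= 121875 / 544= 224.03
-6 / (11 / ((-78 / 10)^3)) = 355914 / 1375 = 258.85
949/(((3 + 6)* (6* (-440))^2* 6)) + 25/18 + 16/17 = 2.33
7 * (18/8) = 63/4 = 15.75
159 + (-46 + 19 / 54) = 6121 / 54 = 113.35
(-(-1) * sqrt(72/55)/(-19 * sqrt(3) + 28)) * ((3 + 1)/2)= -228 * sqrt(330)/16445 -336 * sqrt(110)/16445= -0.47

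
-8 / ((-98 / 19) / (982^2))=73288624 / 49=1495686.20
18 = 18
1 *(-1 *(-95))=95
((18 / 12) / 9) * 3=0.50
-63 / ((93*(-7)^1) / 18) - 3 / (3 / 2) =-8 / 31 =-0.26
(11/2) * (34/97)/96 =187/9312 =0.02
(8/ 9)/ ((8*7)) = 1/ 63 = 0.02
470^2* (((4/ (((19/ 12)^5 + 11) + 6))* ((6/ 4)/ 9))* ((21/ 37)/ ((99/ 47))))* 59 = 237103159910400/ 2729440901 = 86868.76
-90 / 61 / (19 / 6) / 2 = -270 / 1159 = -0.23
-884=-884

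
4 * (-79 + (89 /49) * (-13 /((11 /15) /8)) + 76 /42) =-2165348 /1617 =-1339.11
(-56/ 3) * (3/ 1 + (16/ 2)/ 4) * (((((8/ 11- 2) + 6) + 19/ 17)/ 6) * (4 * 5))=-3060400/ 1683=-1818.42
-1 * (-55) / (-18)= -55 / 18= -3.06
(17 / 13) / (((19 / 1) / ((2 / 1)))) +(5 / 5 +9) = 2504 / 247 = 10.14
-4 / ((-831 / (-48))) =-64 / 277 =-0.23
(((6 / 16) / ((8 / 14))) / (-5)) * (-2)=21 / 80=0.26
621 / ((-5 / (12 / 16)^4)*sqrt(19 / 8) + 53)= 21.68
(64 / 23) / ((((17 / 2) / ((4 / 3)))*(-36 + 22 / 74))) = -18944 / 1549533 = -0.01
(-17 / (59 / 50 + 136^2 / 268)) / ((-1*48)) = 28475 / 5643672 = 0.01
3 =3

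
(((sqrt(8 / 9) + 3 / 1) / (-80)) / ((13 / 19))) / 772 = -57 / 802880-19 * sqrt(2) / 1204320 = -0.00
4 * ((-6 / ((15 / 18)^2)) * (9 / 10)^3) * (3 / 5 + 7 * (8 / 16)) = -1614006 / 15625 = -103.30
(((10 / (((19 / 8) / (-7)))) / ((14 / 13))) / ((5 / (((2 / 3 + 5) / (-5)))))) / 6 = 884 / 855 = 1.03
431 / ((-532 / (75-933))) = 184899 / 266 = 695.11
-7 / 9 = -0.78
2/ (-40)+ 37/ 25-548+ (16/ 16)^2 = -54557/ 100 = -545.57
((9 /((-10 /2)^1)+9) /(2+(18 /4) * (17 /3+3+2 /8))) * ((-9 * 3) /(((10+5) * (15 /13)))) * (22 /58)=-0.10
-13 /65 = -1 /5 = -0.20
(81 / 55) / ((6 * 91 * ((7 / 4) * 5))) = 0.00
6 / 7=0.86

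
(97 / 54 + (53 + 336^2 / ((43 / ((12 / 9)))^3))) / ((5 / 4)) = 499423802 / 10733445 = 46.53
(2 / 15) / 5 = 2 / 75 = 0.03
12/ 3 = 4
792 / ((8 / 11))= 1089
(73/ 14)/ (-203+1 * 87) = -73/ 1624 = -0.04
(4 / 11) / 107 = 4 / 1177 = 0.00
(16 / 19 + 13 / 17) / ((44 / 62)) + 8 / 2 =44513 / 7106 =6.26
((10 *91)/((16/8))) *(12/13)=420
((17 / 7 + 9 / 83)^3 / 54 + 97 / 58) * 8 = 2426076763100 / 153564262803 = 15.80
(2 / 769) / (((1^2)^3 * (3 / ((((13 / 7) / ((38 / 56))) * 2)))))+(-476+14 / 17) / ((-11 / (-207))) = -73295136722 / 8196771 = -8941.95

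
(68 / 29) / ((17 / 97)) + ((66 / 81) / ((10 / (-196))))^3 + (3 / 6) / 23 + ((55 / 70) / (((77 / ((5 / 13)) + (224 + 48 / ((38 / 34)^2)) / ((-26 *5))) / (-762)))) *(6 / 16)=-69421408471392146341 / 17094581121051000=-4061.02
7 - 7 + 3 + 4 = 7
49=49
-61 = -61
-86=-86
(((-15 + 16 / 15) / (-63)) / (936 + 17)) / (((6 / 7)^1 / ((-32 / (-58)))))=1672 / 11192985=0.00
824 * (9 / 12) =618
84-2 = 82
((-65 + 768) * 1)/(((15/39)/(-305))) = -557479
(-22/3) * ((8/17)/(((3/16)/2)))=-5632/153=-36.81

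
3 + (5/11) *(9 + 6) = 108/11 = 9.82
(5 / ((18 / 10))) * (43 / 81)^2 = 46225 / 59049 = 0.78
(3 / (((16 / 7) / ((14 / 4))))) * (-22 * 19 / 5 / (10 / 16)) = -30723 / 50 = -614.46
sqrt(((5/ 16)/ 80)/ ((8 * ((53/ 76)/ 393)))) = sqrt(791502)/ 1696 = 0.52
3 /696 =1 /232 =0.00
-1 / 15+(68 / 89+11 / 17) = 30512 / 22695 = 1.34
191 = 191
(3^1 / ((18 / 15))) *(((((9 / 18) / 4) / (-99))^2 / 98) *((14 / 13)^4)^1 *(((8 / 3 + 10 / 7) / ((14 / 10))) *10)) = 5375 / 3359116332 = 0.00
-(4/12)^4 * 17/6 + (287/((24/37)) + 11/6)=863635/1944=444.26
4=4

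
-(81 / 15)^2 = -729 / 25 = -29.16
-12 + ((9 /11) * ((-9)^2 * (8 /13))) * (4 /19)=-9276 /2717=-3.41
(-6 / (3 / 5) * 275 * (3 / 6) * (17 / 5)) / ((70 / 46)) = -3072.14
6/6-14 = -13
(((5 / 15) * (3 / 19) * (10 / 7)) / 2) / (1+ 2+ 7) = 1 / 266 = 0.00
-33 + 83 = 50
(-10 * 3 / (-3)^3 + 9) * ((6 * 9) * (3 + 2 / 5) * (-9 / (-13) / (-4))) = -3213 / 10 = -321.30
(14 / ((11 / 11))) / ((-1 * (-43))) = 0.33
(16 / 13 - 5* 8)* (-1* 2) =1008 / 13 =77.54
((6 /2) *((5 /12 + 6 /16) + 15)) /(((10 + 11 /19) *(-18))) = -7201 /28944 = -0.25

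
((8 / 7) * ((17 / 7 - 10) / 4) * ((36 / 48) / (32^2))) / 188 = -159 / 18866176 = -0.00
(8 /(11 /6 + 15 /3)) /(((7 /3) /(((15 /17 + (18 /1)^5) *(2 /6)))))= 220269744 /697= 316025.46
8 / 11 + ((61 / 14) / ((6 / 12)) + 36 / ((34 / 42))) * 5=349047 / 1309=266.65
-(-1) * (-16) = -16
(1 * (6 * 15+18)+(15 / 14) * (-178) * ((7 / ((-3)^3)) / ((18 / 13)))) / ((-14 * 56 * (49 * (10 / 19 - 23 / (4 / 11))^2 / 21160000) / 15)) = -444594928900000 / 1473147483003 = -301.80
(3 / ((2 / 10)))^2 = 225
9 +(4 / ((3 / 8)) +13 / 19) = 20.35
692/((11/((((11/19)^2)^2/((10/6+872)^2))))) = 0.00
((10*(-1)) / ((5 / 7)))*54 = -756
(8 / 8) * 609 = 609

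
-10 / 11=-0.91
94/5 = 18.80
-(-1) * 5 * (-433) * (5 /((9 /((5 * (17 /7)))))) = -920125 /63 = -14605.16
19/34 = 0.56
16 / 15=1.07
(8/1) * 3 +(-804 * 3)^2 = 5817768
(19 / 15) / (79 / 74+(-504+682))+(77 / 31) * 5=76568111 / 6161715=12.43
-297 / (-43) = 297 / 43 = 6.91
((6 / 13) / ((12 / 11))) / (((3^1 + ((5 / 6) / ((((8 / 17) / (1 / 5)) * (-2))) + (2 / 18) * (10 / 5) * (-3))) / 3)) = 176 / 299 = 0.59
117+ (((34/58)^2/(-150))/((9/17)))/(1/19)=132742603/1135350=116.92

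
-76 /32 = -19 /8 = -2.38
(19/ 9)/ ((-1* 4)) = -19/ 36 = -0.53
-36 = -36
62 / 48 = 31 / 24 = 1.29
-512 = -512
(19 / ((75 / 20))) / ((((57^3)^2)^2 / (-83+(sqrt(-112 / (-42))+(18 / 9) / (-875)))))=-96836 / 270846186096186765658125+8 *sqrt(6) / 2785846485560778161055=-0.00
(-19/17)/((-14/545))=10355/238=43.51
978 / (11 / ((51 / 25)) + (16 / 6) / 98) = 2444022 / 13543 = 180.46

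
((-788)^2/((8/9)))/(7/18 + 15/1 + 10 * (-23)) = -12574116/3863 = -3255.01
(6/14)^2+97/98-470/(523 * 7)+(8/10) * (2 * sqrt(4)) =1087889/256270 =4.25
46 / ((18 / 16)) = 368 / 9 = 40.89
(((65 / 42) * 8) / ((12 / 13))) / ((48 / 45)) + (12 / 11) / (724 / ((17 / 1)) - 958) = 361587703 / 28758576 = 12.57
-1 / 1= -1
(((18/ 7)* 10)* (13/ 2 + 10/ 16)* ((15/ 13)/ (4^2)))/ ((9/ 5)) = 21375/ 2912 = 7.34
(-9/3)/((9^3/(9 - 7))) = -2/243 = -0.01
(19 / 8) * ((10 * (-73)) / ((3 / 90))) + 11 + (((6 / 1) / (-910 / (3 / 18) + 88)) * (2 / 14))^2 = -18383320880797 / 353515204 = -52001.50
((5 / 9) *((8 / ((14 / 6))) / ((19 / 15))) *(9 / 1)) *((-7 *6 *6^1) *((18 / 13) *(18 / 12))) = -1749600 / 247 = -7083.40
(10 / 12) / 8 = 5 / 48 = 0.10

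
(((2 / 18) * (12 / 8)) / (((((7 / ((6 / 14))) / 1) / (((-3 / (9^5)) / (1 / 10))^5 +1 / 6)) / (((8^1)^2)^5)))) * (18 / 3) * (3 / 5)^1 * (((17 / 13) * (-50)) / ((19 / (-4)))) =18921710505744056407354601635840 / 209099688230320118448399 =90491337.72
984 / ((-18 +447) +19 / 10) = 9840 / 4309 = 2.28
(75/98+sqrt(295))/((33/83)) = 2075/1078+83 * sqrt(295)/33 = 45.12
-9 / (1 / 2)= -18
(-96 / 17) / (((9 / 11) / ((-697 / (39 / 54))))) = 86592 / 13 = 6660.92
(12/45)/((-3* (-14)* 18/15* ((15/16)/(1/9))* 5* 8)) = 0.00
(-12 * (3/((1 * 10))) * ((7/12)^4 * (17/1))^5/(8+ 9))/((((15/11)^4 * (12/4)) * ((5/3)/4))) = -97572453677076795187962961/67390312367240773632000000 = -1.45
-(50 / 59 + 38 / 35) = -3992 / 2065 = -1.93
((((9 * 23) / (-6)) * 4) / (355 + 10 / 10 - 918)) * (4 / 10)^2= 276 / 7025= 0.04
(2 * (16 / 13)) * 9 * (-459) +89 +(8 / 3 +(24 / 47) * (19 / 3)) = -18465119 / 1833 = -10073.71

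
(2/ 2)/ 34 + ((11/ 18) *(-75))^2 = 1285643/ 612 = 2100.72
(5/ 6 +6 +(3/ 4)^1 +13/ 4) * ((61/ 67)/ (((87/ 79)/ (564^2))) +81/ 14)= 154997099725/ 54404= 2849001.91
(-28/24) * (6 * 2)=-14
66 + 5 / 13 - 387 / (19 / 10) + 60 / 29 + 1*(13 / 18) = -17342707 / 128934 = -134.51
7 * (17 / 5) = 23.80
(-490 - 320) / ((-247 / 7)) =5670 / 247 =22.96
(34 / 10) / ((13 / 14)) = 238 / 65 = 3.66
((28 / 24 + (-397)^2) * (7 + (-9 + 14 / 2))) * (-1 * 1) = -4728305 / 6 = -788050.83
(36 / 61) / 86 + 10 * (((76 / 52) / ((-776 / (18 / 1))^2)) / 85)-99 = -4319452510011 / 43633898776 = -98.99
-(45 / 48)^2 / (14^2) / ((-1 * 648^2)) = 25 / 2341011456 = 0.00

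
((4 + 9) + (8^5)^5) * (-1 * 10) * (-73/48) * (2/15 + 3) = 1800271044747305858688506.00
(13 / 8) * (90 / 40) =117 / 32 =3.66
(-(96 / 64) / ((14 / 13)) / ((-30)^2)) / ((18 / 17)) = -221 / 151200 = -0.00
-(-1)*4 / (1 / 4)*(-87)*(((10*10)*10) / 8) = -174000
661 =661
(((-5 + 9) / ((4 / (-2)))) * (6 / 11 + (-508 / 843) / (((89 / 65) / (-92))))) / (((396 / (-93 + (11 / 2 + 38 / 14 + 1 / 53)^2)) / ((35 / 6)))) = 1175381825698855 / 38557288228536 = 30.48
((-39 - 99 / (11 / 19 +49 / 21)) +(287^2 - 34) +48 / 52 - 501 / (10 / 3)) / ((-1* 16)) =-221498817 / 43160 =-5132.04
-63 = -63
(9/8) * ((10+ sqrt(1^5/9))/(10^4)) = 93/80000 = 0.00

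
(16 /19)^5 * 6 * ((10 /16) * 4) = 15728640 /2476099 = 6.35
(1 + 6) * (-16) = -112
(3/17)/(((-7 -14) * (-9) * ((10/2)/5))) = 1/1071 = 0.00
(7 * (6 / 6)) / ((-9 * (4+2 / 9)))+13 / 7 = 445 / 266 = 1.67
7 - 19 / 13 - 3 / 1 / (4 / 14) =-4.96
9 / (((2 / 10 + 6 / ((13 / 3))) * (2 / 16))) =4680 / 103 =45.44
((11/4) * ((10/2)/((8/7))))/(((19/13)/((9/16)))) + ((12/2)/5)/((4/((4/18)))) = 685403/145920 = 4.70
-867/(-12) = 289/4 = 72.25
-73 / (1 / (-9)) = 657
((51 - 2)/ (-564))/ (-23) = 49/ 12972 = 0.00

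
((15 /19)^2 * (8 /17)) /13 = 1800 /79781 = 0.02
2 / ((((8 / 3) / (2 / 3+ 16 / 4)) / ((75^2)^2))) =221484375 / 2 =110742187.50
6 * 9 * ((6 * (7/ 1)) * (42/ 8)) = 11907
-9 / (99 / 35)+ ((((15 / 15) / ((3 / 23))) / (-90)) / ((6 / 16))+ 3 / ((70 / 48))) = -42157 / 31185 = -1.35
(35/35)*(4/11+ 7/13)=129/143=0.90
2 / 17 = 0.12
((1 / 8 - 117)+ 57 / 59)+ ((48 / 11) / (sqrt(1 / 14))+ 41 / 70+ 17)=-1624299 / 16520+ 48* sqrt(14) / 11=-82.00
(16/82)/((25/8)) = 64/1025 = 0.06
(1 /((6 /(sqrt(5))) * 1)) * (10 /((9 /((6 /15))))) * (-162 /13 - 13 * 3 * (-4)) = 1244 * sqrt(5) /117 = 23.77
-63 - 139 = -202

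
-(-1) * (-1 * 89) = -89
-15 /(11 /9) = -135 /11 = -12.27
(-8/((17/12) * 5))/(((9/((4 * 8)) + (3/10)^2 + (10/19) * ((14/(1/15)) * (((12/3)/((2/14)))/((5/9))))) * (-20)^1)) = 4864/479839977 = 0.00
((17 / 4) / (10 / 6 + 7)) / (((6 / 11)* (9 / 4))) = 187 / 468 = 0.40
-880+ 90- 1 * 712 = -1502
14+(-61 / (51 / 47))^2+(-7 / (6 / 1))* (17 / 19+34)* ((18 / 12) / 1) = 615392587 / 197676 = 3113.14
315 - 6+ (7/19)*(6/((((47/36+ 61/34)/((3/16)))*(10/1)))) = 31822197/102980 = 309.01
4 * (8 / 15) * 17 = 544 / 15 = 36.27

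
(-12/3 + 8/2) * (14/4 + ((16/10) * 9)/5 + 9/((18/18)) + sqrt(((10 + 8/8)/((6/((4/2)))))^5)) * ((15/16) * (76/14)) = 0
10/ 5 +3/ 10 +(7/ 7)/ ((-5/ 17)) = -11/ 10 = -1.10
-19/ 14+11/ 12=-37/ 84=-0.44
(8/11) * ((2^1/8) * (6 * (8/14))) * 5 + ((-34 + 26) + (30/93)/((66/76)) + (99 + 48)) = 142.49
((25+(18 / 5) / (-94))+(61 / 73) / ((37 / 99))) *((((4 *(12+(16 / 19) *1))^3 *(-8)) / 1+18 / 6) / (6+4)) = -128398609448596961 / 43536473650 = -2949219.33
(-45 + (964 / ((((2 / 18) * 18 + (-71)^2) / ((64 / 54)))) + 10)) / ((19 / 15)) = -27.45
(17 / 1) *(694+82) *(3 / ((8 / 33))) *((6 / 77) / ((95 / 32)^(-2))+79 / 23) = 55464096861 / 82432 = 672846.67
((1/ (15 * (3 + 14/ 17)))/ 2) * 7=119/ 1950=0.06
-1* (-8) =8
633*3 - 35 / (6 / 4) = 5627 / 3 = 1875.67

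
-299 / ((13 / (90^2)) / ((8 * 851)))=-1268330400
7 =7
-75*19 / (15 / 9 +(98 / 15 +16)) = -7125 / 121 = -58.88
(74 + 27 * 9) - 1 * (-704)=1021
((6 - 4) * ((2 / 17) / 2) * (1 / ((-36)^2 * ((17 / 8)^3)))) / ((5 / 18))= 128 / 3758445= 0.00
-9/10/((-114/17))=51/380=0.13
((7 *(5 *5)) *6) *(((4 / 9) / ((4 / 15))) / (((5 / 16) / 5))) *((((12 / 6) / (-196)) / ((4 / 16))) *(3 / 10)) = -2400 / 7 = -342.86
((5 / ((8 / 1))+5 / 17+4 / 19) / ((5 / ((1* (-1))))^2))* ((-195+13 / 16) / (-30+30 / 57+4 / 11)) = 2558017 / 8486400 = 0.30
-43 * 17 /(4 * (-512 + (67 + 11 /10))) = 3655 /8878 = 0.41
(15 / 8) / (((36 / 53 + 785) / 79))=62805 / 333128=0.19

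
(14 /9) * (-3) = -14 /3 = -4.67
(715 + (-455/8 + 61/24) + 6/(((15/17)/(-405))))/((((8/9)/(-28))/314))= 20705160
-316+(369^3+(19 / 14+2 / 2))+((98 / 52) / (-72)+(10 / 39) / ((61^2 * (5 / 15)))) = 2449852524458537 / 48759984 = 50243095.33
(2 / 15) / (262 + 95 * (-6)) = -1 / 2310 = -0.00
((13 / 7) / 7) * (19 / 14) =247 / 686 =0.36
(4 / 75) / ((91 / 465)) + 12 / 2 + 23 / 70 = 6007 / 910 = 6.60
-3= -3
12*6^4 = 15552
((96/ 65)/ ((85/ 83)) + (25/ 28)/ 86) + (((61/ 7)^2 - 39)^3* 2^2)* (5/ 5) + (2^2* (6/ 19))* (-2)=856520434744767777/ 4248470098600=201606.79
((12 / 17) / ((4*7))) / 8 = 3 / 952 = 0.00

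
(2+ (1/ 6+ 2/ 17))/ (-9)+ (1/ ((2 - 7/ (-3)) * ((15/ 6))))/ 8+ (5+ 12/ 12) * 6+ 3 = 4625347/ 119340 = 38.76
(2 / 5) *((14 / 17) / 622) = 0.00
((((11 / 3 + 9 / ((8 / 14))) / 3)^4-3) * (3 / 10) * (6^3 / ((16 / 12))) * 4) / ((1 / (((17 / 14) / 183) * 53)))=2650973262373 / 22135680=119760.19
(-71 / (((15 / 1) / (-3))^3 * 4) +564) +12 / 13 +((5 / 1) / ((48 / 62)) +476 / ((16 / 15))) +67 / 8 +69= 10677697 / 9750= 1095.15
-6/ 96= -1/ 16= -0.06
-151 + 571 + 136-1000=-444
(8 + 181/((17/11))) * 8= 17016/17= 1000.94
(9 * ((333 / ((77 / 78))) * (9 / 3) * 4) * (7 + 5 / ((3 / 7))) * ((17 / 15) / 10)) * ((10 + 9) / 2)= 201350448 / 275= 732183.45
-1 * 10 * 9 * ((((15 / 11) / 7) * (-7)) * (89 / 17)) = 120150 / 187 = 642.51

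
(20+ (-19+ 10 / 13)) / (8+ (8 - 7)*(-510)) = -0.00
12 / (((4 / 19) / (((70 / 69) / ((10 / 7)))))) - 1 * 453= -9488 / 23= -412.52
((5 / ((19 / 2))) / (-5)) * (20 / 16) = -5 / 38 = -0.13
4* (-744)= -2976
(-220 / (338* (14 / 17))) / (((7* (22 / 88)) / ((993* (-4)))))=14855280 / 8281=1793.90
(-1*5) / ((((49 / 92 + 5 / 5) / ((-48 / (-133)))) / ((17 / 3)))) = -125120 / 18753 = -6.67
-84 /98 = -6 /7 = -0.86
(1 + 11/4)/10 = 0.38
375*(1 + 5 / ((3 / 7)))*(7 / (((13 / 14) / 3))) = 1396500 / 13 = 107423.08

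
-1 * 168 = -168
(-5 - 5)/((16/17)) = -85/8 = -10.62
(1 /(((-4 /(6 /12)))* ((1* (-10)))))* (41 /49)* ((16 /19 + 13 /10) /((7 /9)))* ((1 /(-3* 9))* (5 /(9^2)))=-16687 /253380960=-0.00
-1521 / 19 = -80.05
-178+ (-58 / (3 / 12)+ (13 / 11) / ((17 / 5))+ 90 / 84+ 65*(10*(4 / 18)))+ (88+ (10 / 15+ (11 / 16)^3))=-8451613697 / 48254976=-175.14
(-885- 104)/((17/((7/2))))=-6923/34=-203.62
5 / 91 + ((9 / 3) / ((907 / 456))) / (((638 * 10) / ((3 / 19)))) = 7238239 / 131646515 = 0.05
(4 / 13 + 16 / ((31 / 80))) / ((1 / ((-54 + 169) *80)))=154228800 / 403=382701.74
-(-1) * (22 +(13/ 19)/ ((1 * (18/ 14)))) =3853/ 171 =22.53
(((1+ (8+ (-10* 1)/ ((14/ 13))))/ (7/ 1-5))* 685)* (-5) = 3425/ 7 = 489.29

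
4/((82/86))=172/41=4.20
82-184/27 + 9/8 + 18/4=80.81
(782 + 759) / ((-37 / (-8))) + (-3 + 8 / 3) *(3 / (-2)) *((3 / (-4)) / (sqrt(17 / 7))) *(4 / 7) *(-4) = 6 *sqrt(119) / 119 + 12328 / 37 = 333.74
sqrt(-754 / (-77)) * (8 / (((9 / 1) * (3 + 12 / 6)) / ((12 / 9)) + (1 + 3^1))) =32 * sqrt(58058) / 11627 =0.66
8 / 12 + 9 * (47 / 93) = 5.22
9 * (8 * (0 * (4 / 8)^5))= 0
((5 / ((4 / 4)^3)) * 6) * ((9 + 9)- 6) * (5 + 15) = 7200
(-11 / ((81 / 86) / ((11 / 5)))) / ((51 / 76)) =-790856 / 20655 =-38.29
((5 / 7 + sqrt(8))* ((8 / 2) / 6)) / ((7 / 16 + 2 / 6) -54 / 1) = -64* sqrt(2) / 2555 -32 / 3577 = -0.04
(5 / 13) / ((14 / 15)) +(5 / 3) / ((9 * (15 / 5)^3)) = 55585 / 132678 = 0.42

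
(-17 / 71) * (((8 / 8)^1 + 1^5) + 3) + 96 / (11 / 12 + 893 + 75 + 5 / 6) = -100817 / 91803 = -1.10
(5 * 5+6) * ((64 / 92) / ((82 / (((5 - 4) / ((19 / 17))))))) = 4216 / 17917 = 0.24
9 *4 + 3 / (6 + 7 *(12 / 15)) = 2103 / 58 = 36.26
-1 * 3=-3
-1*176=-176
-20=-20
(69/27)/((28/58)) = 667/126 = 5.29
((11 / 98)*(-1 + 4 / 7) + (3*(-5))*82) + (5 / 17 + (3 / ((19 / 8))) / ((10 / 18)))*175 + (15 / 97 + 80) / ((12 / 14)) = -22154054107 / 32239599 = -687.17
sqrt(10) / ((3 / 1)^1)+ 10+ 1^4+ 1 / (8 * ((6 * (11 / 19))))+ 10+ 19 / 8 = sqrt(10) / 3+ 12361 / 528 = 24.47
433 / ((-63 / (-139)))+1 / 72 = 160501 / 168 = 955.36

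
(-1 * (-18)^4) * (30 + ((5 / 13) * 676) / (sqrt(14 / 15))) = -13646880 * sqrt(210) / 7- 3149280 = -31401005.64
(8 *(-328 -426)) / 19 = -6032 / 19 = -317.47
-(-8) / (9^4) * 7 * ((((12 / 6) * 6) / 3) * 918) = 7616 / 243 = 31.34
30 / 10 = 3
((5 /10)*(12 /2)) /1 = 3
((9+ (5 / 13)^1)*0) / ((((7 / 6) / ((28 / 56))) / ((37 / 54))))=0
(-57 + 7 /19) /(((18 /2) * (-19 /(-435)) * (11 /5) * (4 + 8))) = -195025 /35739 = -5.46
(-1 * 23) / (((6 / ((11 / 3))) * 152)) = -253 / 2736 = -0.09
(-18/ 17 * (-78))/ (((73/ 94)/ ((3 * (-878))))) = -347624784/ 1241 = -280116.67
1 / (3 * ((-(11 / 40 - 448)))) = 0.00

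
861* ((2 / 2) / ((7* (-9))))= -41 / 3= -13.67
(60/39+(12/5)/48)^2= 170569/67600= 2.52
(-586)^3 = -201230056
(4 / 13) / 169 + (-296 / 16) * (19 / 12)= -1544395 / 52728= -29.29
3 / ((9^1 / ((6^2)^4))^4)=3639076867831001776128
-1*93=-93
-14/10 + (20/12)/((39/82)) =2.10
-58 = -58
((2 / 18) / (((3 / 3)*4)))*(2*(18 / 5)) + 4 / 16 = 9 / 20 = 0.45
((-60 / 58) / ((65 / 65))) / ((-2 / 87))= 45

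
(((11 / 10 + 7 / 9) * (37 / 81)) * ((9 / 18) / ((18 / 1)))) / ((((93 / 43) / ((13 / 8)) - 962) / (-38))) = 66413113 / 70466977080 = 0.00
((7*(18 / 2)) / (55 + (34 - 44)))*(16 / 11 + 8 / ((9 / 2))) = 448 / 99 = 4.53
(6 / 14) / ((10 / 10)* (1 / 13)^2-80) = -507 / 94633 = -0.01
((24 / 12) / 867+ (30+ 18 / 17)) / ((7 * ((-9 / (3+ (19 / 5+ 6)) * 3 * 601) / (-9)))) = 344704 / 10942407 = 0.03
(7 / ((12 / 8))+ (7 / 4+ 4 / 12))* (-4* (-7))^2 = 5292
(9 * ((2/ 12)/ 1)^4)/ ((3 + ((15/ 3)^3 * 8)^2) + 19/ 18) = 1/ 144000584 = 0.00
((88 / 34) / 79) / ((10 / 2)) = 44 / 6715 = 0.01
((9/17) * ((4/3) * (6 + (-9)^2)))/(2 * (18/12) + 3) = 174/17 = 10.24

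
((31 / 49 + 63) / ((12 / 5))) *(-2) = -7795 / 147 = -53.03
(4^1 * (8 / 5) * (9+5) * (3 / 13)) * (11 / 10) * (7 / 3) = 17248 / 325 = 53.07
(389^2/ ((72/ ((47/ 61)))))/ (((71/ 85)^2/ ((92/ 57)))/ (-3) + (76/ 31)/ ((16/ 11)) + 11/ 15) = 36637382773975/ 51465755388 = 711.88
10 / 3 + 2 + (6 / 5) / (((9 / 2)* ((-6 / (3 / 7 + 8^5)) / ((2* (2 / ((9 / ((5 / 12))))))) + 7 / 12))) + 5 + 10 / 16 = 2195936327 / 192351768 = 11.42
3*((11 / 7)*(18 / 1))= 594 / 7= 84.86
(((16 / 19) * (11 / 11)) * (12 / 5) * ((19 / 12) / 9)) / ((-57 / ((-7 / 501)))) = 0.00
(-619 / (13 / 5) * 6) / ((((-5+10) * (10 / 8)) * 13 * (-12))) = 1238 / 845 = 1.47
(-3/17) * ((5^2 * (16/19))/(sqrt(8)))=-300 * sqrt(2)/323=-1.31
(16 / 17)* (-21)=-336 / 17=-19.76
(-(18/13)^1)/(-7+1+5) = 18/13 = 1.38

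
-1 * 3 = -3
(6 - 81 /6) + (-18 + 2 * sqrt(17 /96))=-51 /2 + sqrt(102) /12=-24.66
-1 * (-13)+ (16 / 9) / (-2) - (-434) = 446.11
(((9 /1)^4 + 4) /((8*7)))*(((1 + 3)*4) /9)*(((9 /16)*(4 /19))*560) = 262600 /19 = 13821.05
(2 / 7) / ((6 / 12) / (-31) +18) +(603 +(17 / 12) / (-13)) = 734087399 / 1217580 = 602.91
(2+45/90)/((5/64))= 32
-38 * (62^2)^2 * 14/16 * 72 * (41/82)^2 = -8843637096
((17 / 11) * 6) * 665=67830 / 11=6166.36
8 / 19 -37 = -695 / 19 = -36.58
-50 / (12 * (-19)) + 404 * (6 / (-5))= -276211 / 570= -484.58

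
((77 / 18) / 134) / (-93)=-77 / 224316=-0.00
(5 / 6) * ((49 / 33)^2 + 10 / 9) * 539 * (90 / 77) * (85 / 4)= 53713625 / 1452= 36992.85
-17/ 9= -1.89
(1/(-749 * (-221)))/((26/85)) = 5/253162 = 0.00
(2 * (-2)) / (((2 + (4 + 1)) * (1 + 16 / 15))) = -60 / 217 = -0.28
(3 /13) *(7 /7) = 3 /13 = 0.23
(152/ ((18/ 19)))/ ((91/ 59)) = 85196/ 819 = 104.02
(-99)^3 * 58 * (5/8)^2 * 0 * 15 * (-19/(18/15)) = 0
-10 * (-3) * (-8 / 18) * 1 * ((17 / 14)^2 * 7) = -2890 / 21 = -137.62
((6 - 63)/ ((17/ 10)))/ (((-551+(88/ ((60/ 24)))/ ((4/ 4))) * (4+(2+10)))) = 0.00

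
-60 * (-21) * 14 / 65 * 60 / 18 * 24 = 282240 / 13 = 21710.77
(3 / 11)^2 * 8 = 72 / 121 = 0.60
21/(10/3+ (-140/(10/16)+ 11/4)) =-252/2615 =-0.10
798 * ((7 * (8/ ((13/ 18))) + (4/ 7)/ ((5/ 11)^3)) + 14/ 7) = 111031668/ 1625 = 68327.18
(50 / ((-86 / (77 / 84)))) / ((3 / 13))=-3575 / 1548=-2.31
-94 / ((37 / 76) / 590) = -4214960 / 37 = -113917.84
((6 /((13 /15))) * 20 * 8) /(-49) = -14400 /637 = -22.61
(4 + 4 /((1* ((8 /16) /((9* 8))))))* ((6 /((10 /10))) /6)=580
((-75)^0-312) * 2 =-622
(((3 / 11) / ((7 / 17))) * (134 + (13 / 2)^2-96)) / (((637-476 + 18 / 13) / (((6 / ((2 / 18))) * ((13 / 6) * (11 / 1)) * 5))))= 124501455 / 59108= 2106.34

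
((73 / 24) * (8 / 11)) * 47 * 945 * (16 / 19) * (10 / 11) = 172922400 / 2299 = 75216.35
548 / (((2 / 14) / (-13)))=-49868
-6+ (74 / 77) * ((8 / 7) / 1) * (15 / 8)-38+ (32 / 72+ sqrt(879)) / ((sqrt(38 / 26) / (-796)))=-796 * sqrt(217113) / 19-3184 * sqrt(247) / 171-22606 / 539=-19855.59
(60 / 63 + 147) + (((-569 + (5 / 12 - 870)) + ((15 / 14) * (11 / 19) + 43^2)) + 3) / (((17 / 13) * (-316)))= 1259910665 / 8573712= 146.95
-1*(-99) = 99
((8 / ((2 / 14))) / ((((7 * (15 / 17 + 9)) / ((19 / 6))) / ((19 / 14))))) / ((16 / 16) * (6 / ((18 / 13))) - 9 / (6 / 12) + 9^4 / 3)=6137 / 3833760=0.00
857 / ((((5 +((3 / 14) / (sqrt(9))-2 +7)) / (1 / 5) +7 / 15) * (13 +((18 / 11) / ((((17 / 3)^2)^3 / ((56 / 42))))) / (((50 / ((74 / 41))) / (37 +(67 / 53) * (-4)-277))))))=1.30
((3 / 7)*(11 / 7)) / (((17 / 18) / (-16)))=-9504 / 833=-11.41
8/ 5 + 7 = 43/ 5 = 8.60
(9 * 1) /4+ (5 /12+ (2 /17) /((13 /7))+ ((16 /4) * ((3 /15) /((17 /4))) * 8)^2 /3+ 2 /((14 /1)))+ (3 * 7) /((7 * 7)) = 2667598 /657475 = 4.06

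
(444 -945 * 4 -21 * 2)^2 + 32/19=216806828/19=11410885.68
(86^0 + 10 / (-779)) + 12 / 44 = 10796 / 8569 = 1.26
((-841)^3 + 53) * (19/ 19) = -594823268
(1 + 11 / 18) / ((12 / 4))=29 / 54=0.54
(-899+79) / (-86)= 9.53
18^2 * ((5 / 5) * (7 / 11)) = 2268 / 11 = 206.18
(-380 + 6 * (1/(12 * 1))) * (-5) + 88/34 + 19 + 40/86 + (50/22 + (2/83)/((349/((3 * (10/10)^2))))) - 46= 873848599337/465847294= 1875.83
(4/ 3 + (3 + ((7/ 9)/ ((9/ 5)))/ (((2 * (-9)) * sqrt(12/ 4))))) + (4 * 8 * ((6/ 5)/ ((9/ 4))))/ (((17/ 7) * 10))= 6421/ 1275 - 35 * sqrt(3)/ 4374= 5.02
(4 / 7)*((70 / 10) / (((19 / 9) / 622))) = 22392 / 19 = 1178.53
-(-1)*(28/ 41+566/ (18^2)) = 2.43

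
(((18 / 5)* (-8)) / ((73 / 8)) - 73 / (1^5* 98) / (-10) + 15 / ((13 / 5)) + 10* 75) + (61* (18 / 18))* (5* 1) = 983670581 / 930020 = 1057.69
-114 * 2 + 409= 181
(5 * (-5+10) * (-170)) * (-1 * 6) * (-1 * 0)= 0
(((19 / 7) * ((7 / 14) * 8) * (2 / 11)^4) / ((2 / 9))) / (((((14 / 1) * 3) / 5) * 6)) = 760 / 717409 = 0.00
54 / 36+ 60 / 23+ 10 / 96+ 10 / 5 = 6859 / 1104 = 6.21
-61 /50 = -1.22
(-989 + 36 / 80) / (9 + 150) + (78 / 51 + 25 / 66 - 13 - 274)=-57743289 / 198220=-291.31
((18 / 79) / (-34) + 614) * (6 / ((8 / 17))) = 2473779 / 316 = 7828.41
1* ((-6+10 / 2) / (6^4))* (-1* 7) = 7 / 1296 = 0.01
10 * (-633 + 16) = -6170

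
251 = 251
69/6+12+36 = 119/2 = 59.50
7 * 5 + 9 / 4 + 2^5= 277 / 4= 69.25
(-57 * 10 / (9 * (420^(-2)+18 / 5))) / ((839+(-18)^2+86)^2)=-0.00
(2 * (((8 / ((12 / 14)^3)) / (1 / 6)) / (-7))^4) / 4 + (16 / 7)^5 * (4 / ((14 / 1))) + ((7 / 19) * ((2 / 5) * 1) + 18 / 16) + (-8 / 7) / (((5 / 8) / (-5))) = 4140163428480983 / 586640267640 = 7057.41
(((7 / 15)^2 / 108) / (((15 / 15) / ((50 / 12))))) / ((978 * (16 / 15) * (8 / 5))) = 1225 / 243357696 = 0.00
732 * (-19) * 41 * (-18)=10264104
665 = 665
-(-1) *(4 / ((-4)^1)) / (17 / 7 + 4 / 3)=-21 / 79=-0.27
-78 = -78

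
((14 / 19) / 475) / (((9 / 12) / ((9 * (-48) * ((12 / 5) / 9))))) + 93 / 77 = 3368721 / 3474625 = 0.97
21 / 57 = 7 / 19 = 0.37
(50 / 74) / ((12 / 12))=25 / 37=0.68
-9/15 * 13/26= -3/10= -0.30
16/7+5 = 51/7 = 7.29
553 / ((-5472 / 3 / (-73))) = 40369 / 1824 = 22.13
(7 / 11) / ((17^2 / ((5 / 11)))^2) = 175 / 111166451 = 0.00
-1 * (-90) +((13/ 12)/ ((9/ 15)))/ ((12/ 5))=39205/ 432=90.75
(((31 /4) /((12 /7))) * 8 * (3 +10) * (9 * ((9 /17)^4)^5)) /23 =102890322779998788442863 /186954644705788336030473646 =0.00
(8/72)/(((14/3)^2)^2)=9/38416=0.00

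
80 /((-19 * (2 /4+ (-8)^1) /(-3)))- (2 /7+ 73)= -9971 /133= -74.97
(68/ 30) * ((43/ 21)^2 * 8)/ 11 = 502928/ 72765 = 6.91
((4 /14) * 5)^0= 1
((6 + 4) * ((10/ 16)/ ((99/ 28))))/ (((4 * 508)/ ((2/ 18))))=175/ 1810512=0.00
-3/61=-0.05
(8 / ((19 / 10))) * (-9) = -720 / 19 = -37.89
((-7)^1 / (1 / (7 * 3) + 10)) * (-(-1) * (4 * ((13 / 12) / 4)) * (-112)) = 84.53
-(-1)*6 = 6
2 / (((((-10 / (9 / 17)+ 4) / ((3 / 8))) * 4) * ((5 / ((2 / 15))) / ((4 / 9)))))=-1 / 6700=-0.00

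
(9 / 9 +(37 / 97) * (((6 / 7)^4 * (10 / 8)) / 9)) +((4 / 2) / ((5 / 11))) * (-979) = -5014937801 / 1164485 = -4306.57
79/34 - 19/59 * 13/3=5585/6018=0.93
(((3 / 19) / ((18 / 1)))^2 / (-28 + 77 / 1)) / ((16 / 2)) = 1 / 5094432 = 0.00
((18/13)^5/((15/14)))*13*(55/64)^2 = 83357505/1827904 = 45.60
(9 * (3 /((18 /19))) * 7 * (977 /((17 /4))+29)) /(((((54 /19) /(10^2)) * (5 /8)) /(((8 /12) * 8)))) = 263616640 /17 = 15506861.18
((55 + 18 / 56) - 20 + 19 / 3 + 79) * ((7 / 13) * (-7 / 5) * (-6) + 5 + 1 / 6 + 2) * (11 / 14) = 101652023 / 91728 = 1108.19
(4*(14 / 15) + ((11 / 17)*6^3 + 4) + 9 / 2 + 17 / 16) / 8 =624487 / 32640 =19.13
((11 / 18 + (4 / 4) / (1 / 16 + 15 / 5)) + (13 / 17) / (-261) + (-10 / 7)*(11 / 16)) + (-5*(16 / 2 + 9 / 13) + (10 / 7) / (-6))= -43.75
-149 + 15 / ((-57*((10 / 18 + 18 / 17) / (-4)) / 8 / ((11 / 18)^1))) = -684297 / 4693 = -145.81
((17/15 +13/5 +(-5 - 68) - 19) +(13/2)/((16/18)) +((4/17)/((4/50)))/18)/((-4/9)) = 988879/5440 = 181.78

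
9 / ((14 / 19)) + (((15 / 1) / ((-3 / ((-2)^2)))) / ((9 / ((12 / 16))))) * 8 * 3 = -389 / 14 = -27.79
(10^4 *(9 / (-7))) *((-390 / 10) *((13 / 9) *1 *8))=40560000 / 7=5794285.71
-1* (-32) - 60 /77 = 2404 /77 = 31.22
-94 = -94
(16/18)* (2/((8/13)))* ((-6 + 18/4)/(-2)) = 13/6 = 2.17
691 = 691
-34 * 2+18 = -50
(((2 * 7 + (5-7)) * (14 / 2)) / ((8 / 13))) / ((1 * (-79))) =-273 / 158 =-1.73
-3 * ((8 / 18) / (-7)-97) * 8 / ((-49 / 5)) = -244600 / 1029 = -237.71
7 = 7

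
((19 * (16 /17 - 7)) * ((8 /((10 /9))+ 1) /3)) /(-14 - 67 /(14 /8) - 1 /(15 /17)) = 561659 /95353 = 5.89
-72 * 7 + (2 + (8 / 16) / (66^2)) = -4373423 / 8712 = -502.00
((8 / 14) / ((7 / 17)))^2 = 4624 / 2401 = 1.93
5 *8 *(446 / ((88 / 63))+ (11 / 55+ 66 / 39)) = 1837194 / 143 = 12847.51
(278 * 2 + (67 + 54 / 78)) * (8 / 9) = 64864 / 117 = 554.39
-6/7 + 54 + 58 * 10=4432/7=633.14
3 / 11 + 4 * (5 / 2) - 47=-404 / 11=-36.73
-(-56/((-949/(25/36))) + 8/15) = -24526/42705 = -0.57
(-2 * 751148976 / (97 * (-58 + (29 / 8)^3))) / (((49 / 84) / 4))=12306824822784 / 1201151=10245859.87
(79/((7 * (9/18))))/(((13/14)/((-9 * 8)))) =-22752/13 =-1750.15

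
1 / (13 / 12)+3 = 3.92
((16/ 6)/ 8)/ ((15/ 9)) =1/ 5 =0.20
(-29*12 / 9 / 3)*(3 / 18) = -58 / 27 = -2.15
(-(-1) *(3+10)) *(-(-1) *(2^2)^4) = 3328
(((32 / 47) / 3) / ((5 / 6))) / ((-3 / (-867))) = 18496 / 235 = 78.71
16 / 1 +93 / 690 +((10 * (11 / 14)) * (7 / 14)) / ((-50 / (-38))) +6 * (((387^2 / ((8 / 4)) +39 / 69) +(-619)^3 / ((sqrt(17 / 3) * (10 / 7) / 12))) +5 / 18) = 1085134796 / 2415-59768518068 * sqrt(51) / 85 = -5021110598.97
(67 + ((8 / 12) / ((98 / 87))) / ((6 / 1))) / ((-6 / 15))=-98635 / 588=-167.75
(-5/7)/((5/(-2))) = 2/7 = 0.29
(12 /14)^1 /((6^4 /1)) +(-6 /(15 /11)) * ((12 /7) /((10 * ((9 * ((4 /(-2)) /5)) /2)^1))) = 3173 /7560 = 0.42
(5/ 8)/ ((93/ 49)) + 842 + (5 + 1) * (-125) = 68693/ 744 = 92.33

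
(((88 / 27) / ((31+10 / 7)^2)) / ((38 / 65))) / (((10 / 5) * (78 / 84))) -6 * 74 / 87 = -3910099456 / 766596933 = -5.10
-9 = -9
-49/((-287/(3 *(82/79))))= 42/79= 0.53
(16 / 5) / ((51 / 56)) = 896 / 255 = 3.51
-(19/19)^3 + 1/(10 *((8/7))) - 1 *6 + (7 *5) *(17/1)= 47047/80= 588.09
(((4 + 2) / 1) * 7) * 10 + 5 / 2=422.50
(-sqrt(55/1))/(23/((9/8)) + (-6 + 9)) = -9 * sqrt(55)/211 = -0.32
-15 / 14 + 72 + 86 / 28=74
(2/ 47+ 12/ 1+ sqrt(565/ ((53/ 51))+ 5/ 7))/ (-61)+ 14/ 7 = 5168/ 2867 - sqrt(74930870)/ 22631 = 1.42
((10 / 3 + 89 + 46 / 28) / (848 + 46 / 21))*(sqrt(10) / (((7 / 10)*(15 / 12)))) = 0.40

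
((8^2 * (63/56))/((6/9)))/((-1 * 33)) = -36/11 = -3.27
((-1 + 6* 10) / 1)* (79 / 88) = 4661 / 88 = 52.97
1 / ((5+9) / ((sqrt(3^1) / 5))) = sqrt(3) / 70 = 0.02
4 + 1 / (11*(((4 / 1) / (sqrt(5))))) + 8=sqrt(5) / 44 + 12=12.05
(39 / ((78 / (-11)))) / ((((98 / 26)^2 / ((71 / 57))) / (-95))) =659945 / 14406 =45.81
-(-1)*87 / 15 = 29 / 5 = 5.80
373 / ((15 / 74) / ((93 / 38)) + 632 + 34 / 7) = 2994817 / 5113991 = 0.59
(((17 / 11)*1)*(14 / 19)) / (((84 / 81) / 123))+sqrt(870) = sqrt(870)+56457 / 418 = 164.56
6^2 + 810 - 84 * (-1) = 930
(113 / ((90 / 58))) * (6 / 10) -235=-14348 / 75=-191.31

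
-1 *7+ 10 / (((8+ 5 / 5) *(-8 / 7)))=-287 / 36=-7.97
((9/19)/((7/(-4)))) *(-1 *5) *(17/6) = 3.83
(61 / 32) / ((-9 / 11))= -671 / 288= -2.33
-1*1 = -1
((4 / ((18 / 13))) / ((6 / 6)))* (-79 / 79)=-26 / 9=-2.89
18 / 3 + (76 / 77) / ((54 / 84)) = 746 / 99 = 7.54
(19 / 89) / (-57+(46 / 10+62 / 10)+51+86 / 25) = 475 / 18334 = 0.03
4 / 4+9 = 10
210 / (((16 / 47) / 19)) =93765 / 8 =11720.62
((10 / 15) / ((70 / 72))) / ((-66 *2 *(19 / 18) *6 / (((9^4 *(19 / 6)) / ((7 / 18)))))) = -118098 / 2695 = -43.82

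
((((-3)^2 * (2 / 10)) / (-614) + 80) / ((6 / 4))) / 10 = 245591 / 46050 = 5.33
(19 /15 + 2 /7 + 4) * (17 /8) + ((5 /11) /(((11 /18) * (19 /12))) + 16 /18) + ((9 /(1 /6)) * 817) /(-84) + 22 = -2839134373 /5793480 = -490.06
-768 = -768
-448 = -448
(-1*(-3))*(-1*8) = -24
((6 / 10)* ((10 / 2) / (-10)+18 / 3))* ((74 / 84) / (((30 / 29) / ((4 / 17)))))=11803 / 17850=0.66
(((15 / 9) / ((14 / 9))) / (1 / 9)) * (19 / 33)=5.55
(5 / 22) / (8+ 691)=5 / 15378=0.00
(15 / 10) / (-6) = -0.25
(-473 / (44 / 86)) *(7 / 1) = -12943 / 2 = -6471.50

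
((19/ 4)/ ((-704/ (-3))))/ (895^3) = 57/ 2018839328000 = 0.00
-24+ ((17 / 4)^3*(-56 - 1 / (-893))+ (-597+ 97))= -275632039 / 57152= -4822.79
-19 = -19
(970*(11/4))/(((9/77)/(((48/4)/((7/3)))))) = 117370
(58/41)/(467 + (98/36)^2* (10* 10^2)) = 4698/26161157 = 0.00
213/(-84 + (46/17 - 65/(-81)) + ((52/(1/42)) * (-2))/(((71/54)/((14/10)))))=-104121855/2312917343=-0.05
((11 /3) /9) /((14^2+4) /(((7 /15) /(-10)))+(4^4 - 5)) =-77 /762561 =-0.00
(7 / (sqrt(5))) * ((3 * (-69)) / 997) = -1449 * sqrt(5) / 4985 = -0.65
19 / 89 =0.21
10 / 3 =3.33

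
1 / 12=0.08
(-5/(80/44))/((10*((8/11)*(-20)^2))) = -121/128000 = -0.00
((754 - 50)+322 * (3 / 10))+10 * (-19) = 3053 / 5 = 610.60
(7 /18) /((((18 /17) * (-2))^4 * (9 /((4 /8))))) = 584647 /544195584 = 0.00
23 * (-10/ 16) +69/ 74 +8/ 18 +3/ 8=-8407/ 666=-12.62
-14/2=-7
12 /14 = 6 /7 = 0.86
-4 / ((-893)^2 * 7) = -4 / 5582143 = -0.00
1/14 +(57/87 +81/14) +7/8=7.39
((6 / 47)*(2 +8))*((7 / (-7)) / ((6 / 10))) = -100 / 47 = -2.13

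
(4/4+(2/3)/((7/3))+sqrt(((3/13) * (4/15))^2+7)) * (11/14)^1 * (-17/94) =-187 * sqrt(29591)/85540 - 1683/9212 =-0.56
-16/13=-1.23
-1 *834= -834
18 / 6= 3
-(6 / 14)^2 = -9 / 49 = -0.18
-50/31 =-1.61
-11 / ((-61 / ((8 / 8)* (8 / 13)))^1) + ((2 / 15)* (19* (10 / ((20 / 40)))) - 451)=-952129 / 2379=-400.22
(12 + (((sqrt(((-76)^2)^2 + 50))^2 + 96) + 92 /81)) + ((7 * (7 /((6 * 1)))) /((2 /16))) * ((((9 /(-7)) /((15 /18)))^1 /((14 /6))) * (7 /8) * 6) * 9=33360293.94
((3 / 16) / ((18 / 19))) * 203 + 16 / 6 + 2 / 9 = 12403 / 288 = 43.07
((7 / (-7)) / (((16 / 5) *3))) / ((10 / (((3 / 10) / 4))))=-1 / 1280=-0.00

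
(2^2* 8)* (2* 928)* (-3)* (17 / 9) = -1009664 / 3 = -336554.67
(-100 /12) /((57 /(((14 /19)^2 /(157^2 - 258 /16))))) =-39200 /12164896053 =-0.00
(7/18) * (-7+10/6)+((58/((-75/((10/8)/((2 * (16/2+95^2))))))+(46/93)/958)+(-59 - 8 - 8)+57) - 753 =-18664766945263/24143583060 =-773.07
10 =10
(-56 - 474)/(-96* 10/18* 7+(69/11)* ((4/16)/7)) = 489720/344753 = 1.42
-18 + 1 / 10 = -17.90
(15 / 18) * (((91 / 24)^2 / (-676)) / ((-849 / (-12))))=-245 / 978048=-0.00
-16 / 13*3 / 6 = -8 / 13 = -0.62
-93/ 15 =-31/ 5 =-6.20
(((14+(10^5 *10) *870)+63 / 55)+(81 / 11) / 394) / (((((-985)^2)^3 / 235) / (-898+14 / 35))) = -180761608350683916 / 899608631007688515625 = -0.00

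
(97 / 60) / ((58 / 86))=2.40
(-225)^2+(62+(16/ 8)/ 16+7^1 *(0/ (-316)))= 405497/ 8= 50687.12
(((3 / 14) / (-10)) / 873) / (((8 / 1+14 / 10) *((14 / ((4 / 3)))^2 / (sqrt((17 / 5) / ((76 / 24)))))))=-sqrt(9690) / 4010985405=-0.00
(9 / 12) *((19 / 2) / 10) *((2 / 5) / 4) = 57 / 800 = 0.07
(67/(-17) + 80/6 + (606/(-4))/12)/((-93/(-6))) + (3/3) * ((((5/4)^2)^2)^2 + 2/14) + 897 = 654857745883/725286912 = 902.89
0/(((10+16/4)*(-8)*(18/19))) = 0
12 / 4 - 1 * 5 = -2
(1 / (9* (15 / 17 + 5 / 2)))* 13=442 / 1035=0.43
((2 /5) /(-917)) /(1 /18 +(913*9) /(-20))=72 /67805731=0.00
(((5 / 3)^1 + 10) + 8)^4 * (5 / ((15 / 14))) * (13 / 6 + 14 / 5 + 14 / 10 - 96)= -228085086103 / 3645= -62574783.57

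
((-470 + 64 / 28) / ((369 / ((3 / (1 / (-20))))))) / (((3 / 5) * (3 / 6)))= 654800 / 2583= 253.50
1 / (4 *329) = 1 / 1316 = 0.00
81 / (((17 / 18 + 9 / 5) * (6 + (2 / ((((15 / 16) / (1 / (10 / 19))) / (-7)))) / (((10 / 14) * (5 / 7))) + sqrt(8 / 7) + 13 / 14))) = -244548453712500 / 403184337364783-1435218750000 * sqrt(14) / 403184337364783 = -0.62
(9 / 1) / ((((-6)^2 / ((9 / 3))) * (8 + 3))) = 3 / 44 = 0.07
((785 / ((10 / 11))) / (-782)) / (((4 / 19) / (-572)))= 4692259 / 1564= 3000.17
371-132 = 239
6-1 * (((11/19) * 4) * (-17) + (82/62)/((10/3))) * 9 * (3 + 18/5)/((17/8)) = 274199034/250325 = 1095.37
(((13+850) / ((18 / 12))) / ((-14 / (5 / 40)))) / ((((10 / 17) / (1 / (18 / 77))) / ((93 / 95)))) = -5002811 / 136800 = -36.57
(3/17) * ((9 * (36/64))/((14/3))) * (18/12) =0.29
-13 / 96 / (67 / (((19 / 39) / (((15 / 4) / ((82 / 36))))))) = -779 / 1302480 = -0.00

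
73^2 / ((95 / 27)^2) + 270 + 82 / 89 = 563361649 / 803225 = 701.37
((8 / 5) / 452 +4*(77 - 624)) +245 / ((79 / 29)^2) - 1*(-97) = -7256783108 / 3526165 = -2057.98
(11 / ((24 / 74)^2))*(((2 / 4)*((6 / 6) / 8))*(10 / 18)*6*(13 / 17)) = 978835 / 58752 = 16.66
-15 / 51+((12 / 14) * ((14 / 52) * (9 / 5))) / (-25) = -8584 / 27625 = -0.31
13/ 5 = 2.60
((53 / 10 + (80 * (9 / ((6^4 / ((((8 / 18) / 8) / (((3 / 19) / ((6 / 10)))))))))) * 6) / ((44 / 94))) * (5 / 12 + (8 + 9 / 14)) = 57978307 / 498960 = 116.20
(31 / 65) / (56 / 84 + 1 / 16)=1488 / 2275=0.65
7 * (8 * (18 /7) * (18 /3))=864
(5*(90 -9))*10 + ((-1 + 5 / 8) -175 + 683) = 36461 / 8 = 4557.62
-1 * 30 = -30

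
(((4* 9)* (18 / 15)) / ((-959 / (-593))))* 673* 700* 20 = 34481289600 / 137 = 251688245.26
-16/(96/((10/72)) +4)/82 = -10/35629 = -0.00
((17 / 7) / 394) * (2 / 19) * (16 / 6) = 136 / 78603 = 0.00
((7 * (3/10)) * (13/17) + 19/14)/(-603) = -1763/358785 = -0.00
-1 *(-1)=1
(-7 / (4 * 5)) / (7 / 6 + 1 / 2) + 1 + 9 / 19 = 2401 / 1900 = 1.26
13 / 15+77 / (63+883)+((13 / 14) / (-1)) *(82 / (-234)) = 17249 / 13545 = 1.27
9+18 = 27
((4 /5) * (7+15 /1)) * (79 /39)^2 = 549208 /7605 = 72.22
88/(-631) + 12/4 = 1805/631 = 2.86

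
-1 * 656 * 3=-1968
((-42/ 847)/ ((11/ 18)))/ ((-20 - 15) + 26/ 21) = 2268/ 943679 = 0.00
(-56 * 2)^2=12544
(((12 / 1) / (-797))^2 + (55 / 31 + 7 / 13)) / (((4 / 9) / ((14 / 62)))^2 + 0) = 0.60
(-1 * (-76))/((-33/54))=-1368/11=-124.36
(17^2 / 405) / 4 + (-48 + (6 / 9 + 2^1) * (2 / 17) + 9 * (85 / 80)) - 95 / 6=-5924263 / 110160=-53.78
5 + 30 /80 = 43 /8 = 5.38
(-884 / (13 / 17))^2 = 1336336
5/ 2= 2.50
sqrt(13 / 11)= sqrt(143) / 11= 1.09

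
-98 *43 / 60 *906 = -63631.40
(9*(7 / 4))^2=3969 / 16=248.06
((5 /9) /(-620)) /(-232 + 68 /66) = 0.00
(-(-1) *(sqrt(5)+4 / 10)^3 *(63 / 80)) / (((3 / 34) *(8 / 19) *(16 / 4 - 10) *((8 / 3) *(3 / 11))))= -3407327 *sqrt(5) / 128000 - 9426109 / 320000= -88.98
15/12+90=365/4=91.25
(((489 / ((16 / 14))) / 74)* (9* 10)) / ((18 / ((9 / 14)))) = 22005 / 1184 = 18.59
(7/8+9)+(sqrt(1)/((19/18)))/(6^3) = 4505/456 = 9.88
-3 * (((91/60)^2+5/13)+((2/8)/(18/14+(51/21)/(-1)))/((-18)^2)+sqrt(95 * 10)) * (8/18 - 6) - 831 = -158963515/202176+250 * sqrt(38)/3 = -272.56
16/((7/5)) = 80/7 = 11.43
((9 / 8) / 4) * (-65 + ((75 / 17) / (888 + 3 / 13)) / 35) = -44657925 / 2442832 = -18.28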